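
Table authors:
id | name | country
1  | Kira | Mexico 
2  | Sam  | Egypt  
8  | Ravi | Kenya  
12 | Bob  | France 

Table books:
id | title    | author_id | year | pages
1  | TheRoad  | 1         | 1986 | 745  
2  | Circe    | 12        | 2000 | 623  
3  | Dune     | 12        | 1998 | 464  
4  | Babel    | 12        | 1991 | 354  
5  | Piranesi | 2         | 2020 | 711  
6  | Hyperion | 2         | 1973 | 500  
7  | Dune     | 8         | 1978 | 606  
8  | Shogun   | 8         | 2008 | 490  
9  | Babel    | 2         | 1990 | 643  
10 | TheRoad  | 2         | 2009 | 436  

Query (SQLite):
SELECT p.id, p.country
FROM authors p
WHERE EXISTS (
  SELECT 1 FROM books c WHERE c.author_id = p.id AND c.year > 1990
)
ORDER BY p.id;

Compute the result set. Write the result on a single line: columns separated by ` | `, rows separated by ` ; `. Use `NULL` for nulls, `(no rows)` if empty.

For each authors row, check whether any books with matching author_id has year > 1990.
Keep rows where that is true.

2 | Egypt ; 8 | Kenya ; 12 | France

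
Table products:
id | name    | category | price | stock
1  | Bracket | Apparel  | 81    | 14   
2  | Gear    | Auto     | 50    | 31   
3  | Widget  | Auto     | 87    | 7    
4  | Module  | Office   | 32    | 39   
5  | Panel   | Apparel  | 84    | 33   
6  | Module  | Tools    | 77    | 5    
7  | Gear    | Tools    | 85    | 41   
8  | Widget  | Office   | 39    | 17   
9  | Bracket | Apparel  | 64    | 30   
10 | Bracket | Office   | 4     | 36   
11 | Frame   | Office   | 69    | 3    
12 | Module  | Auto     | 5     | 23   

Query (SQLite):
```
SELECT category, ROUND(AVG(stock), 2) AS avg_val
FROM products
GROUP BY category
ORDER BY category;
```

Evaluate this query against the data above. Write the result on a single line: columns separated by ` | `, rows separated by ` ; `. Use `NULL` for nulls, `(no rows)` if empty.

Partition products by category; compute ROUND(AVG(stock), 2) within each group.
  Apparel: ids {1, 5, 9} → ROUND(AVG(stock), 2)=25.67
  Auto: ids {2, 3, 12} → ROUND(AVG(stock), 2)=20.33
  Office: ids {4, 8, 10, 11} → ROUND(AVG(stock), 2)=23.75
  Tools: ids {6, 7} → ROUND(AVG(stock), 2)=23

Apparel | 25.67 ; Auto | 20.33 ; Office | 23.75 ; Tools | 23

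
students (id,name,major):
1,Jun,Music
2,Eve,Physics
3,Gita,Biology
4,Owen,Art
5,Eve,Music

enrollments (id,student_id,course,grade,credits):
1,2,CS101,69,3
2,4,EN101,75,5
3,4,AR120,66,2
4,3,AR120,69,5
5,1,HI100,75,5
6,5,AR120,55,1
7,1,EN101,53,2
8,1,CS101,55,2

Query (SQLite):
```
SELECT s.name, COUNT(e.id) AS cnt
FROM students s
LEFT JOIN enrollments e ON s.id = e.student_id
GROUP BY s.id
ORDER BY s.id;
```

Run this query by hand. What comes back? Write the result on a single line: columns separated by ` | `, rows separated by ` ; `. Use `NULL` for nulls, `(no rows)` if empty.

LEFT JOIN keeps every students row; unmatched ones get NULL for enrollments columns.
Group by students.id and compute COUNT(e.id). COUNT(col) of an all-NULL group is 0.
  1: ids {5, 7, 8} → COUNT(e.id)=3
  2: ids {1} → COUNT(e.id)=1
  3: ids {4} → COUNT(e.id)=1
  4: ids {2, 3} → COUNT(e.id)=2
  5: ids {6} → COUNT(e.id)=1

Jun | 3 ; Eve | 1 ; Gita | 1 ; Owen | 2 ; Eve | 1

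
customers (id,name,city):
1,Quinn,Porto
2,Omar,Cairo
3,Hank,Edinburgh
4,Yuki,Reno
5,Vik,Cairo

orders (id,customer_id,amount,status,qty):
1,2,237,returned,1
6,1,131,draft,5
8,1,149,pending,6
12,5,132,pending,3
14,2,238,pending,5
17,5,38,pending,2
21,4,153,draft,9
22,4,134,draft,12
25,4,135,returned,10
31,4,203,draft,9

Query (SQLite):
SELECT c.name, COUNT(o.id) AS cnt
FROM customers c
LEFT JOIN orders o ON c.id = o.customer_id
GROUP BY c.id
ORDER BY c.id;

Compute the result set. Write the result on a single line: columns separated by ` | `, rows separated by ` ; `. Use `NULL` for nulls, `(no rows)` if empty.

LEFT JOIN keeps every customers row; unmatched ones get NULL for orders columns.
Group by customers.id and compute COUNT(o.id). COUNT(col) of an all-NULL group is 0.
  1: ids {6, 8} → COUNT(o.id)=2
  2: ids {1, 14} → COUNT(o.id)=2
  3: ids {—} → COUNT(o.id)=0
  4: ids {21, 22, 25, 31} → COUNT(o.id)=4
  5: ids {12, 17} → COUNT(o.id)=2

Quinn | 2 ; Omar | 2 ; Hank | 0 ; Yuki | 4 ; Vik | 2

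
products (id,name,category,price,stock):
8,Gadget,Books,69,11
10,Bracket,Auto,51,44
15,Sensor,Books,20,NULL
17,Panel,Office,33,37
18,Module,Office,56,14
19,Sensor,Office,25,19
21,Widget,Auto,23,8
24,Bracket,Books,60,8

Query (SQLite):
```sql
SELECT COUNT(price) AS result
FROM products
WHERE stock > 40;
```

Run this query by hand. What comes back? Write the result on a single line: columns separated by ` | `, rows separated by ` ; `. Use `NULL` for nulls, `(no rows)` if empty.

1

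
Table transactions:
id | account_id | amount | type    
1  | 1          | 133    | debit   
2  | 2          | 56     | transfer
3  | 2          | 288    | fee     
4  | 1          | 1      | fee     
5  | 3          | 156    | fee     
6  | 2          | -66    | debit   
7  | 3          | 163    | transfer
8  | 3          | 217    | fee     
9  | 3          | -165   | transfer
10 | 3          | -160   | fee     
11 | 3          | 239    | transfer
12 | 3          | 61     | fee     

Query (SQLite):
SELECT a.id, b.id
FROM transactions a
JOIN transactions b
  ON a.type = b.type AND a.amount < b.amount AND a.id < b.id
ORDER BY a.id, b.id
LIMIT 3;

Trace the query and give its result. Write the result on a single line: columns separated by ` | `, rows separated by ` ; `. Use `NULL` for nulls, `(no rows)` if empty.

2 | 7 ; 2 | 11 ; 4 | 5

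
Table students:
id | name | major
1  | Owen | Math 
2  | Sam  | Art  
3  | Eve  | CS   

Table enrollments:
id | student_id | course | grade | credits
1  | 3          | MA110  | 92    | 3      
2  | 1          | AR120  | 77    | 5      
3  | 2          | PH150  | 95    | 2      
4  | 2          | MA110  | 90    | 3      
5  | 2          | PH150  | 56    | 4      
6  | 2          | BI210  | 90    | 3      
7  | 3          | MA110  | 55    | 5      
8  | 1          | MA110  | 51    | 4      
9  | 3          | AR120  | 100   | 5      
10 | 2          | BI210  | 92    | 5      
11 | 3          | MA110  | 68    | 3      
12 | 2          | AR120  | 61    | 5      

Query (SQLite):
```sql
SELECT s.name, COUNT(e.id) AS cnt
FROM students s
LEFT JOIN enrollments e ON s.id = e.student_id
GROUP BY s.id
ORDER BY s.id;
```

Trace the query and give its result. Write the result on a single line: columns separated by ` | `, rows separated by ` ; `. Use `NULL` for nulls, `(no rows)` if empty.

Owen | 2 ; Sam | 6 ; Eve | 4

LEFT JOIN keeps every students row; unmatched ones get NULL for enrollments columns.
Group by students.id and compute COUNT(e.id). COUNT(col) of an all-NULL group is 0.
  1: ids {2, 8} → COUNT(e.id)=2
  2: ids {3, 4, 5, 6, 10, 12} → COUNT(e.id)=6
  3: ids {1, 7, 9, 11} → COUNT(e.id)=4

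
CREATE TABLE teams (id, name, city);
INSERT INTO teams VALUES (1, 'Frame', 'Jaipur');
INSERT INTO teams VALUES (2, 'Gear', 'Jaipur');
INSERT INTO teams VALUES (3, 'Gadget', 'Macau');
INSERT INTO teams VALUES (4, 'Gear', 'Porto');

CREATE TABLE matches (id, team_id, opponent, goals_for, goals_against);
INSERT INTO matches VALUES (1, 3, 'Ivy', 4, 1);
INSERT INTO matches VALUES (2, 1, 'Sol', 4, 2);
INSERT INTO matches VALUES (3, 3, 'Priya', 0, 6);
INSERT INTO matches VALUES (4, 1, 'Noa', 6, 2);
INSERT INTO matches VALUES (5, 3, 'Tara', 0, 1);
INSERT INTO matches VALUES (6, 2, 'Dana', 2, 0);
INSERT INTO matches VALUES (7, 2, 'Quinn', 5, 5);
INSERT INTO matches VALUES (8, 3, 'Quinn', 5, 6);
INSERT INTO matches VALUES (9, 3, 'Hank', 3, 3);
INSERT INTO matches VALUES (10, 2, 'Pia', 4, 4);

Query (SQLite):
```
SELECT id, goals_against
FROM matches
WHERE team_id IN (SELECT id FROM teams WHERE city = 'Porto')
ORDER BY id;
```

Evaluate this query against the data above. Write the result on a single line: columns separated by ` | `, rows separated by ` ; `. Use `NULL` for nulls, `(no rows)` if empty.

Inner query: teams.id where city = 'Porto'.
Outer: keep matches rows whose team_id is in that set.
Inner query → {4}

(no rows)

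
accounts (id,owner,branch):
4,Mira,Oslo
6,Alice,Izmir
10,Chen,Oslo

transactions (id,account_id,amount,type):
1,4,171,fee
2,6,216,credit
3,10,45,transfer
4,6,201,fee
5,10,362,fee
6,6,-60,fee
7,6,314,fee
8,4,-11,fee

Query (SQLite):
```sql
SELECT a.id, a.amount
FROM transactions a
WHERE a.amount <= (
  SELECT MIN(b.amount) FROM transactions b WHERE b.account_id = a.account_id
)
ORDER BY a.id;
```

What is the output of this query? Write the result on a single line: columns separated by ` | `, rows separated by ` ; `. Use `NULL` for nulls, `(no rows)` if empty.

For each transactions row a, compute MIN(amount) over rows sharing a.account_id.
Keep row a if a.amount <= that per-group MIN.
  account_id=4: MIN(amount) = -11
  account_id=6: MIN(amount) = -60
  account_id=10: MIN(amount) = 45

3 | 45 ; 6 | -60 ; 8 | -11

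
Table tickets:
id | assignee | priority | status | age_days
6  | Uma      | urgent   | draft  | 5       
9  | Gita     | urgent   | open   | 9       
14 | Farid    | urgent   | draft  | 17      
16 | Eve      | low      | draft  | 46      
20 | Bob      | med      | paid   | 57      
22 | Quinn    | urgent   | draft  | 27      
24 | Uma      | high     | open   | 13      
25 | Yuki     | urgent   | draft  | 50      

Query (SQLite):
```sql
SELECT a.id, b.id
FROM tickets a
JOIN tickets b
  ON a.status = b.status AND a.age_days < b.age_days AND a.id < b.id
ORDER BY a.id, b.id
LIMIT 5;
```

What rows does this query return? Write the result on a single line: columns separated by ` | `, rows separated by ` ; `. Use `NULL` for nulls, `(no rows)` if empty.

6 | 14 ; 6 | 16 ; 6 | 22 ; 6 | 25 ; 9 | 24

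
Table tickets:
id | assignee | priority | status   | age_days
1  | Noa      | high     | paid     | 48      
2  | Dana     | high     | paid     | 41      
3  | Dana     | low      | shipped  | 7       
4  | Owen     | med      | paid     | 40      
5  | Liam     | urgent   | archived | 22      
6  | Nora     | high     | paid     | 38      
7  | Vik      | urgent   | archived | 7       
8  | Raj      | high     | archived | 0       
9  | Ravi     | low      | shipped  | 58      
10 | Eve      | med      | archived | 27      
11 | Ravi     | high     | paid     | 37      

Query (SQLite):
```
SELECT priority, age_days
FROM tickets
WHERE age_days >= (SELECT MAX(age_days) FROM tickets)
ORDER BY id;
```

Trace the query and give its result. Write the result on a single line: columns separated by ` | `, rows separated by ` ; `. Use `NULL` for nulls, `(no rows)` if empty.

low | 58

Scalar subquery: MAX(age_days) over all tickets rows = 58.
Keep rows where age_days >= that value.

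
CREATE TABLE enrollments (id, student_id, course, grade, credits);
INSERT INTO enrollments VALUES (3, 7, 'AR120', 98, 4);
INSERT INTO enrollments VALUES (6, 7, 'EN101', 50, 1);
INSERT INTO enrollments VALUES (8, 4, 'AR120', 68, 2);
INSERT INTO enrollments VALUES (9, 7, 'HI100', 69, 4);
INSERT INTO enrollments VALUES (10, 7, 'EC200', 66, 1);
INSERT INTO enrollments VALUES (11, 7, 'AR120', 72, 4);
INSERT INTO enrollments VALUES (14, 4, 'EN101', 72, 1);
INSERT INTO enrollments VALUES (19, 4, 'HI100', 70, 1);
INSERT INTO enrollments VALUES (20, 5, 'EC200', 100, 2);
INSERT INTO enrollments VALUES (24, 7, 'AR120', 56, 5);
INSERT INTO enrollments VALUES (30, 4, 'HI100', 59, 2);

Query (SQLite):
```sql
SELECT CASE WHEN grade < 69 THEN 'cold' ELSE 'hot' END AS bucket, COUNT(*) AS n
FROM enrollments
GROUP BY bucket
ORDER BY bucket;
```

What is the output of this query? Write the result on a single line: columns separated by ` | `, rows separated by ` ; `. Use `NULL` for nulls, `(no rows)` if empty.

Bucket rows by grade < 69 → 'cold' else 'hot'; count each bucket.

cold | 5 ; hot | 6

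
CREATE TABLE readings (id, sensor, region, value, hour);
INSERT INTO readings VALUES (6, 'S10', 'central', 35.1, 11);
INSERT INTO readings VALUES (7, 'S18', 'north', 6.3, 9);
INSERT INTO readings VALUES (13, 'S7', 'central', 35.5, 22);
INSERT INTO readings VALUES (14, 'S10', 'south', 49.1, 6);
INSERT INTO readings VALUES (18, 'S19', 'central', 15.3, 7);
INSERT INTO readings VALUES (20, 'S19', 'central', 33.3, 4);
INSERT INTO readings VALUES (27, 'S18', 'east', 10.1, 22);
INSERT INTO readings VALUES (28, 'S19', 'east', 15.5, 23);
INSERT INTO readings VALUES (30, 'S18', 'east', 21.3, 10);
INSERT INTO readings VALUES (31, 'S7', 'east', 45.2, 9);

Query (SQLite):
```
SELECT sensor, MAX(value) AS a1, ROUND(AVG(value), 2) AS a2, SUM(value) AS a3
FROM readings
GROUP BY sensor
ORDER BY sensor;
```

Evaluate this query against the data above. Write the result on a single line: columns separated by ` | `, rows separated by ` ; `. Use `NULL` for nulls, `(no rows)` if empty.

S10 | 49.1 | 42.1 | 84.2 ; S18 | 21.3 | 12.57 | 37.7 ; S19 | 33.3 | 21.37 | 64.1 ; S7 | 45.2 | 40.35 | 80.7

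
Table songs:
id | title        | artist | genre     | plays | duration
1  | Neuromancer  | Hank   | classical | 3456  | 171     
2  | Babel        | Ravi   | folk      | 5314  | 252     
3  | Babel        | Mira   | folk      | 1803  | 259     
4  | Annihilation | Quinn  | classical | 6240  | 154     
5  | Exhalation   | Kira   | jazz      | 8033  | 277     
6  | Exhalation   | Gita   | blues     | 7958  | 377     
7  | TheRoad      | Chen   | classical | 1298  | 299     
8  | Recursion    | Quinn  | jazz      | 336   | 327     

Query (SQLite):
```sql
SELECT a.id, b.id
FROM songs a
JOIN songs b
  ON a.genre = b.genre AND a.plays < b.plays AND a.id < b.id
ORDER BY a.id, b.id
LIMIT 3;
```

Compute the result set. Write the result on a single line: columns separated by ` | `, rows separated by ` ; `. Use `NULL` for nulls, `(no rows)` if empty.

Pairs (a,b) with same genre, a.plays < b.plays, a.id < b.id.
genre groups: blues:{6} classical:{1,4,7} folk:{2,3} jazz:{5,8}
Ordered by (a.id, b.id); first 3.

1 | 4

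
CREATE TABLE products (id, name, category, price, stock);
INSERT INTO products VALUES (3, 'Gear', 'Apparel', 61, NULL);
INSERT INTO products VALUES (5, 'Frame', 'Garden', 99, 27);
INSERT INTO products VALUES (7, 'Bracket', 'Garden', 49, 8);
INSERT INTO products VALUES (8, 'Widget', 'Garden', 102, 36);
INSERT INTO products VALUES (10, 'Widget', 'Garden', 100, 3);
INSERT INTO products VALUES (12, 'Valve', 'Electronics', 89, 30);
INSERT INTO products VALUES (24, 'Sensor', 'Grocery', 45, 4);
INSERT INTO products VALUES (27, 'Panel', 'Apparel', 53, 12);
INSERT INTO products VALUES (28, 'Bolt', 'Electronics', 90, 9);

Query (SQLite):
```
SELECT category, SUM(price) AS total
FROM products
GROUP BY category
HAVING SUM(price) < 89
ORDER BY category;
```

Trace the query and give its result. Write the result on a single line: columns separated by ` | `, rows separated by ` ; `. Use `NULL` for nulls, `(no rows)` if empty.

Grocery | 45

Partition products by category; compute SUM(price) within each group.
HAVING: keep groups where SUM(price) < 89.
  Apparel: ids {3, 27} → SUM(price)=114
  Electronics: ids {12, 28} → SUM(price)=179
  Garden: ids {5, 7, 8, 10} → SUM(price)=350
  Grocery: ids {24} → SUM(price)=45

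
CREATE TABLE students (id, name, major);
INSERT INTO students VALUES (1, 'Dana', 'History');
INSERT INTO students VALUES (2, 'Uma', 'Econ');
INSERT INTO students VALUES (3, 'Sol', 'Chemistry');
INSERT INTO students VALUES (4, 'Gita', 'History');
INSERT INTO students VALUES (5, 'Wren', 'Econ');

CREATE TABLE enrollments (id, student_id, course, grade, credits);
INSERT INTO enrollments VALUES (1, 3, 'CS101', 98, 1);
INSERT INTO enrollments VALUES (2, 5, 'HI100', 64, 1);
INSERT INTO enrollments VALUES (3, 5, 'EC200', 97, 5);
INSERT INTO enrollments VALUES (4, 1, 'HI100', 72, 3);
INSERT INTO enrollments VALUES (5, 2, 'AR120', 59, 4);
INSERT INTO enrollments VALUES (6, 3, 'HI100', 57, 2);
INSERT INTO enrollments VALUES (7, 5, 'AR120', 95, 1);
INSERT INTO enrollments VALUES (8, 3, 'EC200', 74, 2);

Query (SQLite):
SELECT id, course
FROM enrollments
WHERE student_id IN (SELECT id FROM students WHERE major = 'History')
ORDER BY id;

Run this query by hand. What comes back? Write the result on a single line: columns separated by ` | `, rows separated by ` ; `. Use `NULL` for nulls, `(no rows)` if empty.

Inner query: students.id where major = 'History'.
Outer: keep enrollments rows whose student_id is in that set.
Inner query → {1, 4}

4 | HI100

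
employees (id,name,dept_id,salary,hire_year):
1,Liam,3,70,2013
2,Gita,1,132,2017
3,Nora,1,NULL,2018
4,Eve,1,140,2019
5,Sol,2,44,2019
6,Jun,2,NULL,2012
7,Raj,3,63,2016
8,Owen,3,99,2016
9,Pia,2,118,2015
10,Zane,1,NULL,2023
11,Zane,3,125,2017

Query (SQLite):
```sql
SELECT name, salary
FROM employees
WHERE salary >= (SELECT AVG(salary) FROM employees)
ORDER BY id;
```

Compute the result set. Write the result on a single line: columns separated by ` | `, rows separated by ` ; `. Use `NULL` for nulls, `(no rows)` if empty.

Gita | 132 ; Eve | 140 ; Owen | 99 ; Pia | 118 ; Zane | 125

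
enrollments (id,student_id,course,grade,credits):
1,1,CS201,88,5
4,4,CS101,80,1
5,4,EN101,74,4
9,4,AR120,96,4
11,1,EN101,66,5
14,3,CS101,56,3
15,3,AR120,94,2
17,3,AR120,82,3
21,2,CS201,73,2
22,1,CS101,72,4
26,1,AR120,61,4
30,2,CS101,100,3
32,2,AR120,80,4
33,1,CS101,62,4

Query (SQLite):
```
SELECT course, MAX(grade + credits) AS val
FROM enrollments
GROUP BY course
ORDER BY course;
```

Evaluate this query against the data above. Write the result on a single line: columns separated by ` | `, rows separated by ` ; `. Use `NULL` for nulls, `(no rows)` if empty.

AR120 | 100 ; CS101 | 103 ; CS201 | 93 ; EN101 | 78

For each row compute grade + credits.
Group by course; take MAX of the expression per group.
  AR120: ids {9, 15, 17, 26, 32} → MAX(grade + credits)=100
  CS101: ids {4, 14, 22, 30, 33} → MAX(grade + credits)=103
  CS201: ids {1, 21} → MAX(grade + credits)=93
  EN101: ids {5, 11} → MAX(grade + credits)=78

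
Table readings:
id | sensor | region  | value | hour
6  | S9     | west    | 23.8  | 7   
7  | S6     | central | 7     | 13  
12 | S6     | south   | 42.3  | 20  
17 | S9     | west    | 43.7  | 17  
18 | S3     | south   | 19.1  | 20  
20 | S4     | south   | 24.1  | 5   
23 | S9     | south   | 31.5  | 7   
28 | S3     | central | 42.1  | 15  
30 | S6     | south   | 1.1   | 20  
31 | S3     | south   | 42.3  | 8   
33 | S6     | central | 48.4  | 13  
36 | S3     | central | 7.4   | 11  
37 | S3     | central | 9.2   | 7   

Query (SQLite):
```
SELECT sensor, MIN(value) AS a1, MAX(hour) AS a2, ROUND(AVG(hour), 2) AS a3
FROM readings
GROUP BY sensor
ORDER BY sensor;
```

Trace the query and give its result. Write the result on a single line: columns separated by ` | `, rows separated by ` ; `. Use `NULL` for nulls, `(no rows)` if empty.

Group readings by sensor.
Per group compute: MIN(value), MAX(hour), ROUND(AVG(hour), 2).
  S3: ids {18, 28, 31, 36, 37} → MIN(value)=7.4, MAX(hour)=20, ROUND(AVG(hour), 2)=12.2
  S4: ids {20} → MIN(value)=24.1, MAX(hour)=5, ROUND(AVG(hour), 2)=5
  S6: ids {7, 12, 30, 33} → MIN(value)=1.1, MAX(hour)=20, ROUND(AVG(hour), 2)=16.5
  S9: ids {6, 17, 23} → MIN(value)=23.8, MAX(hour)=17, ROUND(AVG(hour), 2)=10.33

S3 | 7.4 | 20 | 12.2 ; S4 | 24.1 | 5 | 5 ; S6 | 1.1 | 20 | 16.5 ; S9 | 23.8 | 17 | 10.33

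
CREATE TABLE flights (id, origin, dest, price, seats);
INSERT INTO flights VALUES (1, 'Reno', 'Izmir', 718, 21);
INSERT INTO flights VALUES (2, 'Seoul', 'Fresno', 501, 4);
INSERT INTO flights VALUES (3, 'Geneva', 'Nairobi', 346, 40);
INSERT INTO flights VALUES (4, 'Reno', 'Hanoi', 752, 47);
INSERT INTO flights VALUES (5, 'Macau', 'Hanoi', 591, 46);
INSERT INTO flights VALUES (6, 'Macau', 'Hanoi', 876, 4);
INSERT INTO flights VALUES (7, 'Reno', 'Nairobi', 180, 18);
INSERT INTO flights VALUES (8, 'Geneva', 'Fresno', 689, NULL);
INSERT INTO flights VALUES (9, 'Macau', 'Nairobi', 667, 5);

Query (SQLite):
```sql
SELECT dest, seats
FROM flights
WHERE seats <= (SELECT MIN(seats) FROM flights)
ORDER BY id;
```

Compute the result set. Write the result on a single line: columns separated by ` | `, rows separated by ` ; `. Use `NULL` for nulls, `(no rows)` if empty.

Fresno | 4 ; Hanoi | 4

Scalar subquery: MIN(seats) over all flights rows = 4.
Keep rows where seats <= that value.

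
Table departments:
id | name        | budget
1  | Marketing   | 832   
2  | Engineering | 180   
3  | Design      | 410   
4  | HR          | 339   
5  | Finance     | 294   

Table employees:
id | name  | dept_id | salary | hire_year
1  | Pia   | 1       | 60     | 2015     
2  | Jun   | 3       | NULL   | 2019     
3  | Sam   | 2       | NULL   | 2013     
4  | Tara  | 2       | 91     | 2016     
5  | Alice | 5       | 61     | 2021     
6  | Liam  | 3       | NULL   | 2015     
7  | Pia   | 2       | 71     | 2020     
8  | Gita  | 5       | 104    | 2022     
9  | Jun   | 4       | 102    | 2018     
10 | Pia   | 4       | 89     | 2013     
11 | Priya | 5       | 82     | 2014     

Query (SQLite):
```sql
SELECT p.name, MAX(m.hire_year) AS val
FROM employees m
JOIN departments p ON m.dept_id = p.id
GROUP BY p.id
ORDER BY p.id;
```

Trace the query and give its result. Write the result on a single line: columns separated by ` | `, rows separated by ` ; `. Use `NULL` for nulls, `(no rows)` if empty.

Join each employees row to its departments via dept_id.
Group joined rows by departments.id; compute MAX(m.hire_year) per group.
  1: ids {1} → MAX(m.hire_year)=2015
  2: ids {3, 4, 7} → MAX(m.hire_year)=2020
  3: ids {2, 6} → MAX(m.hire_year)=2019
  4: ids {9, 10} → MAX(m.hire_year)=2018
  5: ids {5, 8, 11} → MAX(m.hire_year)=2022

Marketing | 2015 ; Engineering | 2020 ; Design | 2019 ; HR | 2018 ; Finance | 2022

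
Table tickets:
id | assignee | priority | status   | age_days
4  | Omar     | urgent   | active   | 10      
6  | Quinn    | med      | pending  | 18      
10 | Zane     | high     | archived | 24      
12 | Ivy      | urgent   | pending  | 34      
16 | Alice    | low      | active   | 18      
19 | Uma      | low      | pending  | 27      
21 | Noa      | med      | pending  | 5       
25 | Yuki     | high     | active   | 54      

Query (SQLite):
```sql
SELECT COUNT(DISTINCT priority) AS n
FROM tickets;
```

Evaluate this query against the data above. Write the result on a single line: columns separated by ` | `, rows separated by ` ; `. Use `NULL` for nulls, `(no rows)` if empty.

4

Count distinct non-NULL priority values.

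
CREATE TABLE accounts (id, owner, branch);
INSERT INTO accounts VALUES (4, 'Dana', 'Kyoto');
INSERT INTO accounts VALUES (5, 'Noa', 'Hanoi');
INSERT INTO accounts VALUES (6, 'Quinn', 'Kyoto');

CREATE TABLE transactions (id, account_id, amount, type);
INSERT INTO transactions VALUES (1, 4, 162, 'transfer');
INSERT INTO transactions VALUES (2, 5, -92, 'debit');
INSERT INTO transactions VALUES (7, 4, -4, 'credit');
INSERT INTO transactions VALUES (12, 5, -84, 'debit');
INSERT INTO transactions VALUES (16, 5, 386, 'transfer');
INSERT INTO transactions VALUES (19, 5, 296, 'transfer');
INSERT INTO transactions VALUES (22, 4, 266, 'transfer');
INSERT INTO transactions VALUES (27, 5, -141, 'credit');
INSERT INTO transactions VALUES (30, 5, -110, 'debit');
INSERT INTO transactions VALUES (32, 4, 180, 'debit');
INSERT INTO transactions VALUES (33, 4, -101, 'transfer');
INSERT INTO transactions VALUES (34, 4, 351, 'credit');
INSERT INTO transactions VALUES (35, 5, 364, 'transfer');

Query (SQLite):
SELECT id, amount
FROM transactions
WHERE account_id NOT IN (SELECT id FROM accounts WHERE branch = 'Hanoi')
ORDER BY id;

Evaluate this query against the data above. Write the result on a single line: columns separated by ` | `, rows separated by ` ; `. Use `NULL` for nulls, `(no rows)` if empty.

Inner query: accounts.id where branch = 'Hanoi'.
Outer: keep transactions rows whose account_id is not in that set.
Inner query → {5}

1 | 162 ; 7 | -4 ; 22 | 266 ; 32 | 180 ; 33 | -101 ; 34 | 351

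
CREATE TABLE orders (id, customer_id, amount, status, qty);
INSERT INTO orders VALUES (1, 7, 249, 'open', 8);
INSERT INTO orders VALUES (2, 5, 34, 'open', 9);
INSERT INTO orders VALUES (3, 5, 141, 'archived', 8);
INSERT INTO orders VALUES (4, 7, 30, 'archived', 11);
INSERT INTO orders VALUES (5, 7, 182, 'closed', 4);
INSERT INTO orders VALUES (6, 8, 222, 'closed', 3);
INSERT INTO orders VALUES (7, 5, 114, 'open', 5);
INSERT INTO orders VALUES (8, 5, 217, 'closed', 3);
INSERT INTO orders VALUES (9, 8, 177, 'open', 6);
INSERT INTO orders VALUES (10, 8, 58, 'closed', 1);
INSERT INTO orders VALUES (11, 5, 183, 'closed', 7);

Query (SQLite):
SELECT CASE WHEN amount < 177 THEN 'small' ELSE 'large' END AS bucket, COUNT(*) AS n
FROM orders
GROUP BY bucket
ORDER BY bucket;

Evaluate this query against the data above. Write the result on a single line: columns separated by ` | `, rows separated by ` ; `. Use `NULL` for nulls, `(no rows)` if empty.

Bucket rows by amount < 177 → 'small' else 'large'; count each bucket.

large | 6 ; small | 5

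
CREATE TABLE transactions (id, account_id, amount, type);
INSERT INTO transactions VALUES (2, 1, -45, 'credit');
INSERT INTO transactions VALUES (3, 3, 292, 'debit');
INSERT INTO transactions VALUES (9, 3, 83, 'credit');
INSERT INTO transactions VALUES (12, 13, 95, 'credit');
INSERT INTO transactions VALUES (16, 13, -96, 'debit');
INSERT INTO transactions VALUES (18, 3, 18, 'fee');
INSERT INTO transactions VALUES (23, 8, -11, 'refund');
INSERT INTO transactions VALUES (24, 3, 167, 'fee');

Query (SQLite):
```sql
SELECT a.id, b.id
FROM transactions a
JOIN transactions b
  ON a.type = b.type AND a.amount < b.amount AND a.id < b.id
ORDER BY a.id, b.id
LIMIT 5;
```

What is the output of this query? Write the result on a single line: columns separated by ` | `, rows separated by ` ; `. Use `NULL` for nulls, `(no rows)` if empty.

Pairs (a,b) with same type, a.amount < b.amount, a.id < b.id.
type groups: credit:{2,9,12} debit:{3,16} fee:{18,24} refund:{23}
Ordered by (a.id, b.id); first 5.

2 | 9 ; 2 | 12 ; 9 | 12 ; 18 | 24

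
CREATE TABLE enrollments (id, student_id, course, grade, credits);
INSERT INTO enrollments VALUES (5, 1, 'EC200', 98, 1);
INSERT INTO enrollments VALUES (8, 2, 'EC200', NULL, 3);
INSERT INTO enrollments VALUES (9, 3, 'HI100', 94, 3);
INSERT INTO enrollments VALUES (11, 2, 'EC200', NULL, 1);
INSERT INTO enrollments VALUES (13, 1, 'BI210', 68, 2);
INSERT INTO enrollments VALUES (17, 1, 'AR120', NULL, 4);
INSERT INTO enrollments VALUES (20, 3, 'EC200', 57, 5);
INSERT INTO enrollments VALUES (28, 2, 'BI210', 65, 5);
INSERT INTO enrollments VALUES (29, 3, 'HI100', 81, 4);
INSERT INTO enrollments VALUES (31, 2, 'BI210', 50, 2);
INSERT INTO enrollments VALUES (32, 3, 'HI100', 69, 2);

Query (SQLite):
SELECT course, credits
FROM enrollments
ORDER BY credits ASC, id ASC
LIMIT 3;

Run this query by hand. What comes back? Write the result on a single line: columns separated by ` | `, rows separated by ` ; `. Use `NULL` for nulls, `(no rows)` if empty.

EC200 | 1 ; EC200 | 1 ; BI210 | 2

Sort by credits asc, tiebreak id asc: (1, id=5), (1, id=11), (2, id=13), (2, id=31), (2, id=32), (3, id=8) …. Take first 3.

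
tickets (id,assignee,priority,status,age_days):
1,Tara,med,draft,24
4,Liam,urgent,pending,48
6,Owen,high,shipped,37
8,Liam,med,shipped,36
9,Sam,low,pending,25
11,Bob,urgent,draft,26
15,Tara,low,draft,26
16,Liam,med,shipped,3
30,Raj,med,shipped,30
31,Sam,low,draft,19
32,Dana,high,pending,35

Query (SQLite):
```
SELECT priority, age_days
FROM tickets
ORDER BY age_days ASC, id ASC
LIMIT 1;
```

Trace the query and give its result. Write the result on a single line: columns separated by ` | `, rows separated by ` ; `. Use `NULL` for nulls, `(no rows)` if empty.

Sort by age_days asc, tiebreak id asc: (3, id=16), (19, id=31), (24, id=1), (25, id=9) …. Take first 1.

med | 3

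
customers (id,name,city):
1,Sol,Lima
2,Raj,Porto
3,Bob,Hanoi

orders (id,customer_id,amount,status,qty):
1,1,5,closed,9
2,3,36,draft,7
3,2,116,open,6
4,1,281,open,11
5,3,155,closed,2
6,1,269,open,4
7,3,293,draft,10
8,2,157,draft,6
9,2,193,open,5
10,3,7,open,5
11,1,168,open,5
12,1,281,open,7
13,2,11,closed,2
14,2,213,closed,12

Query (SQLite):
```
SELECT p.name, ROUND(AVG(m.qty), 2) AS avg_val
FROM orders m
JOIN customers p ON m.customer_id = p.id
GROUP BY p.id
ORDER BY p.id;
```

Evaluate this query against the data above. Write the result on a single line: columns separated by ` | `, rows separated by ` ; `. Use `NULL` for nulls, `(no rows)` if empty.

Join each orders row to its customers via customer_id.
Group joined rows by customers.id; compute ROUND(AVG(m.qty), 2) per group.
  1: ids {1, 4, 6, 11, 12} → ROUND(AVG(m.qty), 2)=7.2
  2: ids {3, 8, 9, 13, 14} → ROUND(AVG(m.qty), 2)=6.2
  3: ids {2, 5, 7, 10} → ROUND(AVG(m.qty), 2)=6

Sol | 7.2 ; Raj | 6.2 ; Bob | 6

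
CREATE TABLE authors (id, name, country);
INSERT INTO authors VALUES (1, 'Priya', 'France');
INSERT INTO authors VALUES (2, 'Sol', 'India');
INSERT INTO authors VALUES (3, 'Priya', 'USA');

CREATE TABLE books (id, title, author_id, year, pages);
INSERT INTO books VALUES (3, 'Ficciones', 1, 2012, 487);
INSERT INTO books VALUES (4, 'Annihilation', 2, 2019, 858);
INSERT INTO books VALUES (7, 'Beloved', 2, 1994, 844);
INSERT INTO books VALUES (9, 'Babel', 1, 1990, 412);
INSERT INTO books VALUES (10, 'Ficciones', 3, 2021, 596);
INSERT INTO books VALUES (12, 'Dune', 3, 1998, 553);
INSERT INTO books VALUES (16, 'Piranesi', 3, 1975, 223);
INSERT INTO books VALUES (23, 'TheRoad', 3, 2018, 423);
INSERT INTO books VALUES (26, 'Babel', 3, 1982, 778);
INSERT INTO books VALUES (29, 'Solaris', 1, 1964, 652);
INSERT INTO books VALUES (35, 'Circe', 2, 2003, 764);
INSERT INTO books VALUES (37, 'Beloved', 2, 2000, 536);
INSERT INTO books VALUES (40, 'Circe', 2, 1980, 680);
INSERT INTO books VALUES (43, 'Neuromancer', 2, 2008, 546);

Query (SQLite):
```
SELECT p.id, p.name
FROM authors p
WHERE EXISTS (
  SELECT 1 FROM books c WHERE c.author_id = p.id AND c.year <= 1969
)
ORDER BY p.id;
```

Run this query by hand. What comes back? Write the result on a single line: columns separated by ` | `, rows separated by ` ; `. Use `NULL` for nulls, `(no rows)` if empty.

1 | Priya

For each authors row, check whether any books with matching author_id has year <= 1969.
Keep rows where that is true.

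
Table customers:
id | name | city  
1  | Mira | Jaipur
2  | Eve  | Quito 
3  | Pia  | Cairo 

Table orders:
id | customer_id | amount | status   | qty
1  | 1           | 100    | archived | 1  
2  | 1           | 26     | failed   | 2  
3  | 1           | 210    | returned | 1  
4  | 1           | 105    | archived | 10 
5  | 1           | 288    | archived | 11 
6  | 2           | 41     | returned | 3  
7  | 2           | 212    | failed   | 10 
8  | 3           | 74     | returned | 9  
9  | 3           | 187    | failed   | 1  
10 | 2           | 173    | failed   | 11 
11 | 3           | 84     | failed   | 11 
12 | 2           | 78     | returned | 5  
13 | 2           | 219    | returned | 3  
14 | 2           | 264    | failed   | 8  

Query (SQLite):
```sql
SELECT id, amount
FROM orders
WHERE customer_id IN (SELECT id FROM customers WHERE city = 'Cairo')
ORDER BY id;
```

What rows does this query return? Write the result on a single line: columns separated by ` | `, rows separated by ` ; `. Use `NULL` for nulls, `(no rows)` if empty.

Inner query: customers.id where city = 'Cairo'.
Outer: keep orders rows whose customer_id is in that set.
Inner query → {3}

8 | 74 ; 9 | 187 ; 11 | 84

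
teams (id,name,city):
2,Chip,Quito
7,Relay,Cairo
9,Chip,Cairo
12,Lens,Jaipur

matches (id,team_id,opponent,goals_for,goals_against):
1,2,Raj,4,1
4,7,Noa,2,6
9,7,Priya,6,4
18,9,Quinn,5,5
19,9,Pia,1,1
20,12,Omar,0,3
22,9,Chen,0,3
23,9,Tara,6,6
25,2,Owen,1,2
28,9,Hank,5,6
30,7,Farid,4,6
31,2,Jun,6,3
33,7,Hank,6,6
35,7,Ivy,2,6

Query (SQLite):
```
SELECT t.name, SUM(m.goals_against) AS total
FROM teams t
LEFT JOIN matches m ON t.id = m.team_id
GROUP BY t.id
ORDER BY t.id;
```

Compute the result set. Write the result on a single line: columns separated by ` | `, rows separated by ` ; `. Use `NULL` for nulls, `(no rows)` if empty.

LEFT JOIN keeps every teams row; unmatched ones get NULL for matches columns.
Group by teams.id and compute SUM(m.goals_against). SUM over an all-NULL group is NULL.
  2: ids {1, 25, 31} → SUM(m.goals_against)=6
  7: ids {4, 9, 30, 33, 35} → SUM(m.goals_against)=28
  9: ids {18, 19, 22, 23, 28} → SUM(m.goals_against)=21
  12: ids {20} → SUM(m.goals_against)=3

Chip | 6 ; Relay | 28 ; Chip | 21 ; Lens | 3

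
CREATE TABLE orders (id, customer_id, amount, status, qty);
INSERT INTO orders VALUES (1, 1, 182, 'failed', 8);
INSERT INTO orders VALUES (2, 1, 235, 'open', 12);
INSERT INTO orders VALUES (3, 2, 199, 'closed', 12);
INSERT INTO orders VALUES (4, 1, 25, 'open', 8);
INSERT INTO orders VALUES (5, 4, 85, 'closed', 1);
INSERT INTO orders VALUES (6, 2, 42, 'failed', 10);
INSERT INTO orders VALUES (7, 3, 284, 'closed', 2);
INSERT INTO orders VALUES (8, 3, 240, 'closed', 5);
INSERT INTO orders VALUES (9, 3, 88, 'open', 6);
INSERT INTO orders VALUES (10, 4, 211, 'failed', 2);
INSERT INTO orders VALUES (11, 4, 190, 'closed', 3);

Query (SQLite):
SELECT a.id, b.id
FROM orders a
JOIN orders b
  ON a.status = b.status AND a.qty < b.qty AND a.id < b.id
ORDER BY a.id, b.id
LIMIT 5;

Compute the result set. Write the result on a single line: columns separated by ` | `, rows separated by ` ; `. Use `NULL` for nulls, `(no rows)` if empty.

Pairs (a,b) with same status, a.qty < b.qty, a.id < b.id.
status groups: closed:{3,5,7,8,11} failed:{1,6,10} open:{2,4,9}
Ordered by (a.id, b.id); first 5.

1 | 6 ; 5 | 7 ; 5 | 8 ; 5 | 11 ; 7 | 8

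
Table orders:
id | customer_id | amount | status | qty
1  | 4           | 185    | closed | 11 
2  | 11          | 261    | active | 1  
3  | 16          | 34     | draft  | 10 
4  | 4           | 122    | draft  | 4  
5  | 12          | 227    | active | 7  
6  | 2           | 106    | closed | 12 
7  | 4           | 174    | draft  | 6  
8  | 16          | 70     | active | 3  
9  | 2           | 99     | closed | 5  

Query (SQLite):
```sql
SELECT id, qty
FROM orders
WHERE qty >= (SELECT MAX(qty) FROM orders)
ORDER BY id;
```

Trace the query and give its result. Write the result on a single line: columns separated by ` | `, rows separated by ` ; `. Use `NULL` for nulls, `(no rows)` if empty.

6 | 12

Scalar subquery: MAX(qty) over all orders rows = 12.
Keep rows where qty >= that value.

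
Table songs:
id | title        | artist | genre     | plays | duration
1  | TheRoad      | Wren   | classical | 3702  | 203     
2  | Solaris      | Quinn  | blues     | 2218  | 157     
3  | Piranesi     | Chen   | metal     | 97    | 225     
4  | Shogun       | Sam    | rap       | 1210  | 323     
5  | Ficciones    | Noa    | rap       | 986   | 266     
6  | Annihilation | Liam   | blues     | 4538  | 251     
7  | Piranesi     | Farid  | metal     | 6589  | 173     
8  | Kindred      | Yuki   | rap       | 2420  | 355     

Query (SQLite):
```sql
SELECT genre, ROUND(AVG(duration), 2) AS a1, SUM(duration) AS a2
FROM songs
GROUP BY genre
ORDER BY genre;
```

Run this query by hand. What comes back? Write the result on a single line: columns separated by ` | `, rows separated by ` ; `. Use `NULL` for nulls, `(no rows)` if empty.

Group songs by genre.
Per group compute: ROUND(AVG(duration), 2), SUM(duration).
  blues: ids {2, 6} → ROUND(AVG(duration), 2)=204, SUM(duration)=408
  classical: ids {1} → ROUND(AVG(duration), 2)=203, SUM(duration)=203
  metal: ids {3, 7} → ROUND(AVG(duration), 2)=199, SUM(duration)=398
  rap: ids {4, 5, 8} → ROUND(AVG(duration), 2)=314.67, SUM(duration)=944

blues | 204 | 408 ; classical | 203 | 203 ; metal | 199 | 398 ; rap | 314.67 | 944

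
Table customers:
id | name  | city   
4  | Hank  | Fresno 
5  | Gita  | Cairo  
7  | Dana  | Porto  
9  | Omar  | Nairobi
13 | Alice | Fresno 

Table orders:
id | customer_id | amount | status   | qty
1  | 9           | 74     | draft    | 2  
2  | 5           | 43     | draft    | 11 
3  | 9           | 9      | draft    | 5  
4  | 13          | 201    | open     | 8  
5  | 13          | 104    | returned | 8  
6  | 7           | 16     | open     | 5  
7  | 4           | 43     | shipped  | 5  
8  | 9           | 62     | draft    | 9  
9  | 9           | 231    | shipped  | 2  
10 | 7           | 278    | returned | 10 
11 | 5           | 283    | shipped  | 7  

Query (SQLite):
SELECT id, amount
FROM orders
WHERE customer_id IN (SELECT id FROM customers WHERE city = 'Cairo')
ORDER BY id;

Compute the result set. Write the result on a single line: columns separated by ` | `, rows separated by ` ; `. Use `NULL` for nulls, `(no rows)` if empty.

2 | 43 ; 11 | 283

Inner query: customers.id where city = 'Cairo'.
Outer: keep orders rows whose customer_id is in that set.
Inner query → {5}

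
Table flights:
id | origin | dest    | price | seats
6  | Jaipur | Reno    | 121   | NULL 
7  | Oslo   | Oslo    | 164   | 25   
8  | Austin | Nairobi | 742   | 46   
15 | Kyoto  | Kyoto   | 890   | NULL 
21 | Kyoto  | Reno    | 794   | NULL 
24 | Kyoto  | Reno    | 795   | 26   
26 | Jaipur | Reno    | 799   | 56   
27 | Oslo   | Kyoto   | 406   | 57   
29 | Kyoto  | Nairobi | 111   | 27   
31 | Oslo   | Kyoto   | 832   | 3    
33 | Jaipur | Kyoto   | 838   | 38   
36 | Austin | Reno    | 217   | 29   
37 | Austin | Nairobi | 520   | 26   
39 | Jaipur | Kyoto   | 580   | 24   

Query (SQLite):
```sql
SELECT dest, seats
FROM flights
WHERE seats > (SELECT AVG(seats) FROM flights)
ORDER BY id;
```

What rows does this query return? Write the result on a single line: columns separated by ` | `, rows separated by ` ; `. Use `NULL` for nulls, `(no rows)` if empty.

Nairobi | 46 ; Reno | 56 ; Kyoto | 57 ; Kyoto | 38

Scalar subquery: AVG(seats) over all flights rows = 32.454545 (≈; comparison uses full precision).
Keep rows where seats > that value.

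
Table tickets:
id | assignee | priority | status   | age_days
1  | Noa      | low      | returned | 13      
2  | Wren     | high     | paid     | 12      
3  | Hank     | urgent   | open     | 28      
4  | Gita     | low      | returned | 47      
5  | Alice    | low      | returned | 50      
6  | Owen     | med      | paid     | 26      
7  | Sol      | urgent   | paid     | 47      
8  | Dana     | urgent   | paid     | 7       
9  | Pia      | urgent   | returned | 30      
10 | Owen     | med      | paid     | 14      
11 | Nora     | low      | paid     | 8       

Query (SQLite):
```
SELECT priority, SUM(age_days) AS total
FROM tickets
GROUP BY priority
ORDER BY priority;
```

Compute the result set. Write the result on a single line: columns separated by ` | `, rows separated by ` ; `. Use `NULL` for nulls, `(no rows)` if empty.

high | 12 ; low | 118 ; med | 40 ; urgent | 112

Partition tickets by priority; compute SUM(age_days) within each group.
  high: ids {2} → SUM(age_days)=12
  low: ids {1, 4, 5, 11} → SUM(age_days)=118
  med: ids {6, 10} → SUM(age_days)=40
  urgent: ids {3, 7, 8, 9} → SUM(age_days)=112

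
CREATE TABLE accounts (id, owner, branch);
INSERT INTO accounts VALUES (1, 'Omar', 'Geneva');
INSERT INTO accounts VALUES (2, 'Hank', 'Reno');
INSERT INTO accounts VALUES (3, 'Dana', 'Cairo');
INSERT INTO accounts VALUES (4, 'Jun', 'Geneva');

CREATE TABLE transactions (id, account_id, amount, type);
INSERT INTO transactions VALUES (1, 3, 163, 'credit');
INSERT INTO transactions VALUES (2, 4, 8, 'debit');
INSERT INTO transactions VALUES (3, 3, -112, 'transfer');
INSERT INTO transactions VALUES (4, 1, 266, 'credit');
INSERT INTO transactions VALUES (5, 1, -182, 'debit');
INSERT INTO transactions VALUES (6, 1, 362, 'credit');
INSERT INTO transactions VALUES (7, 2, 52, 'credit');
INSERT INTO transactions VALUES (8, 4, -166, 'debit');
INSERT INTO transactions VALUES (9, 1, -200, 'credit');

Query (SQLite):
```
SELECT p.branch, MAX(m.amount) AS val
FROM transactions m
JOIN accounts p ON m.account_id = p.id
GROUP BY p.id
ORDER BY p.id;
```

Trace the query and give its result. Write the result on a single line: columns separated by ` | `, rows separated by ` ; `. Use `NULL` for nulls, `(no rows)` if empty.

Join each transactions row to its accounts via account_id.
Group joined rows by accounts.id; compute MAX(m.amount) per group.
  1: ids {4, 5, 6, 9} → MAX(m.amount)=362
  2: ids {7} → MAX(m.amount)=52
  3: ids {1, 3} → MAX(m.amount)=163
  4: ids {2, 8} → MAX(m.amount)=8

Geneva | 362 ; Reno | 52 ; Cairo | 163 ; Geneva | 8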